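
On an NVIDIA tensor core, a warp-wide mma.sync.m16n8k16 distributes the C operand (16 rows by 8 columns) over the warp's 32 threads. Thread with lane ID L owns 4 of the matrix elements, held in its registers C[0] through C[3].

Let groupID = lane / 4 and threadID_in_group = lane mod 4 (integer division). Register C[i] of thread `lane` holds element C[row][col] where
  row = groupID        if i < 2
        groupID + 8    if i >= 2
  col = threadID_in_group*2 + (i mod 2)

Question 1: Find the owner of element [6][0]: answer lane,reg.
24,0

r=6⇒gr=6,Rb=0  c=0⇒th=0,odd=0
L=6*4+0=24  i=0*2+0=0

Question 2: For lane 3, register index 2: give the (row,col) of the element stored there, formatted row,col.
lane 3: gr=0 (3/4), th=3 (3%4)
i=2: r=0+8=8, c=3*2+0=6

8,6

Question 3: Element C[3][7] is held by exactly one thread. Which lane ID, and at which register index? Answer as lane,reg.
15,1

r: 3->gid=3,r8=0  c: 7->tid=3,i&1=1
L=3*4+3=15  i=0*2+1=1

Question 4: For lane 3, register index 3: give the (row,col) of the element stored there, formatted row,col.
L=3⇒gr=3>>2=0, th=3&3=3
[3]⇒row 0+8=8  col 3·2+1=7

8,7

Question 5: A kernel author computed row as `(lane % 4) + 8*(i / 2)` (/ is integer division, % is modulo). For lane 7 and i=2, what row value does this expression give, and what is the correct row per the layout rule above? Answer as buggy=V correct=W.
buggy=11 correct=9

`(lane % 4) + 8*(i / 2)`[7,2]→11
lane 7→7/4=1, 7 mod 4=3
i=2  r:1+8→9  c:2·3+0→6
row: 11 vs 9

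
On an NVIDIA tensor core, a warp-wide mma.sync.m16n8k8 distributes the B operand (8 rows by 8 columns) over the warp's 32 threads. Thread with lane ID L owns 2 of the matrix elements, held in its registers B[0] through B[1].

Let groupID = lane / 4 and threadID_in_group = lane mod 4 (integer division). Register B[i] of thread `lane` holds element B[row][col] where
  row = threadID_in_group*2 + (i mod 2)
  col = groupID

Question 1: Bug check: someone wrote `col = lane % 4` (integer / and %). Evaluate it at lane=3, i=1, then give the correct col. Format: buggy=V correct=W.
`lane % 4`[3,1]⇒3
lane 3: gr=0 (3/4), th=3 (3%4)
i=1: r=3*2+1=7, c=gr=0
col: 3 vs 0

buggy=3 correct=0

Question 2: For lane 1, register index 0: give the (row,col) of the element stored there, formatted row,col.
2,0

lane 1->1/4=0, 1 mod 4=1
i=0  r:2·1+0->2  c:0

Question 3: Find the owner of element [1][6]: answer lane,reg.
c: 6->gid=6  r: 1->tid=0,i&1=1
L=6*4+0=24  i=1=1

24,1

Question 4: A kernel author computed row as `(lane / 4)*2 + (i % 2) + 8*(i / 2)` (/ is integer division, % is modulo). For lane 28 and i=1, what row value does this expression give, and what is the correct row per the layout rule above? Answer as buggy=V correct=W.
`(lane / 4)*2 + (i % 2) + 8*(i / 2)`[28,1]=>15
lane 28=>28/4=7, 28 mod 4=0
i=1  r:2·0+1=>1  c:7
row: 15 vs 1

buggy=15 correct=1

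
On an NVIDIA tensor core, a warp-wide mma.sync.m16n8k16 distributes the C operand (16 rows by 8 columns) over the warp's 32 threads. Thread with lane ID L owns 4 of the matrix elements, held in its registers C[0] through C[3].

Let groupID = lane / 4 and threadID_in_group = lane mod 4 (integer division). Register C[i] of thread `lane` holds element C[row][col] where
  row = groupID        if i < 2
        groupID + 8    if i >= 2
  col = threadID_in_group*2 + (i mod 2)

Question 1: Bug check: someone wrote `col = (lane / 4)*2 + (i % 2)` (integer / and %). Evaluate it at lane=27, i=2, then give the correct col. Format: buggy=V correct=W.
`(lane / 4)*2 + (i % 2)`[27,2]⇒12
lane 27⇒27/4=6, 27 mod 4=3
i=2  r:6+8⇒14  c:2·3+0⇒6
col: 12 vs 6

buggy=12 correct=6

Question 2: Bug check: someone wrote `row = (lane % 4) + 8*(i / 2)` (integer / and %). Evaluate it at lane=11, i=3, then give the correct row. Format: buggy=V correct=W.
buggy=11 correct=10

`(lane % 4) + 8*(i / 2)`[11,3]=>11
11: grp=2,tig=3
[3] (2+8,3*2+1) = (10,7)
row: 11 vs 10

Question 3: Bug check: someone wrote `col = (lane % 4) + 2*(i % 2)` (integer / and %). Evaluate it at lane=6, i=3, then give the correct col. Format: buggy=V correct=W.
buggy=4 correct=5

`(lane % 4) + 2*(i % 2)`[6,3]->4
lane 6: g=1 (6/4), t=2 (6%4)
i=3: r=1+8=9, c=2*2+1=5
col: 4 vs 5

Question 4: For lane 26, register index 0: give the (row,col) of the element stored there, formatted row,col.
6,4

lane 26->26/4=6, 26 mod 4=2
i=0  r:6+0->6  c:2·2+0->4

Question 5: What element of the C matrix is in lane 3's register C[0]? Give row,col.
lane 3->3/4=0, 3 mod 4=3
i=0  r:0+0->0  c:2·3+0->6

0,6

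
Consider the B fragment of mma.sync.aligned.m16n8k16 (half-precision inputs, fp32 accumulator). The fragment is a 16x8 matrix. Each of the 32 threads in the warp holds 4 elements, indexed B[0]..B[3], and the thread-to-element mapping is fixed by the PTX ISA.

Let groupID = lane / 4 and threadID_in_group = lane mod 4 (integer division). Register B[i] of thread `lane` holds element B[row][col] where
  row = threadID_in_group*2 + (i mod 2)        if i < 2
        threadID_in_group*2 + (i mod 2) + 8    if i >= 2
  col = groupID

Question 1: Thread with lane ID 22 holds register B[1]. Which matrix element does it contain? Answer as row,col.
lane 22: gid=5 (22/4), tid=2 (22%4)
i=1: r=2*2+1+0=5, c=gid=5

5,5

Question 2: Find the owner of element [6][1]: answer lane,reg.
c=1->g=1  r=6->rb=0,t=3,b0=0
L=1*4+3=7  i=0*2+0=0

7,0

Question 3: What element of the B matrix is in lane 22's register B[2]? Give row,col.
12,5

22: g=5,t=2
[2] (2*2+0+8,5) = (12,5)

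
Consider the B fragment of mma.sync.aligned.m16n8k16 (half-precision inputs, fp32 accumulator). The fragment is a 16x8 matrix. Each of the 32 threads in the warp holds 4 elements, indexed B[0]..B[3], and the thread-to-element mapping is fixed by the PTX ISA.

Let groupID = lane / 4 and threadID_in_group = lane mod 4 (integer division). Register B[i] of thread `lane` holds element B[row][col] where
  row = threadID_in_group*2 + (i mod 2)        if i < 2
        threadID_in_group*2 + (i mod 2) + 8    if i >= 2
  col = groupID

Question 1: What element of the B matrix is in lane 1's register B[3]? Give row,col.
lane 1: g=0 (1/4), t=1 (1%4)
i=3: r=1*2+1+8=11, c=g=0

11,0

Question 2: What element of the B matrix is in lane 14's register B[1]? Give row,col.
14: gid=3,tid=2
[1] (2*2+1+0,3) = (5,3)

5,3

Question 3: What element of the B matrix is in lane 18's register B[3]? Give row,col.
L=18⇒gr=18>>2=4, th=18&3=2
[3]⇒row 2·2+1+8=13  col gr=4

13,4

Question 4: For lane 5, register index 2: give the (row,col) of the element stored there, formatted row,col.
10,1

lane 5: grp=1 (5/4), tig=1 (5%4)
i=2: r=1*2+0+8=10, c=grp=1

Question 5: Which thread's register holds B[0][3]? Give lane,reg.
12,0

c:3=>grp=3  r:0=>rB=0,tig=0,lo=0
L=3*4+0=12  i=0*2+0=0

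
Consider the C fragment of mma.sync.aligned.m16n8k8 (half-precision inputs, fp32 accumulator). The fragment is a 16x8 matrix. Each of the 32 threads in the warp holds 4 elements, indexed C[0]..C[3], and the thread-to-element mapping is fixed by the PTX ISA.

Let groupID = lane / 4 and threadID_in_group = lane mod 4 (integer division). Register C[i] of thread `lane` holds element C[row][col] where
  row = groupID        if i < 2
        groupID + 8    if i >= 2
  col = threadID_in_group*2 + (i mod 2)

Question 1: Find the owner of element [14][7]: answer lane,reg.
r: 14->gid=6,r8=1  c: 7->tid=3,i&1=1
L=6*4+3=27  i=1*2+1=3

27,3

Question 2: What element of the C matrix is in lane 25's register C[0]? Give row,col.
25: gr=6,th=1
[0] (6+0,1*2+0) = (6,2)

6,2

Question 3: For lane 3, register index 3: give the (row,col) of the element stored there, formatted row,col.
lane 3: gid=0 (3/4), tid=3 (3%4)
i=3: r=0+8=8, c=3*2+1=7

8,7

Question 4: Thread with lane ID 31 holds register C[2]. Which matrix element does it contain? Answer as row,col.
L=31=>grp=31>>2=7, tig=31&3=3
[2]=>row 7+8=15  col 3·2+0=6

15,6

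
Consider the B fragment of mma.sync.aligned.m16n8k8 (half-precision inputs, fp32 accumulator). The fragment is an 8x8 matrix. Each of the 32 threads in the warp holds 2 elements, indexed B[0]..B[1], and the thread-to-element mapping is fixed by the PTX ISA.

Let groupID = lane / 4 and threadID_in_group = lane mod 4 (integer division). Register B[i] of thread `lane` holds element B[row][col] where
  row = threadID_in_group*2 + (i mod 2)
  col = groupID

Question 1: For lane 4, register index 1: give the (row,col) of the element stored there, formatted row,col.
L=4->gid=4>>2=1, tid=4&3=0
[1]->row 0·2+1=1  col gid=1

1,1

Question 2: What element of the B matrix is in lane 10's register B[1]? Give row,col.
5,2

lane 10: grp=2 (10/4), tig=2 (10%4)
i=1: r=2*2+1=5, c=grp=2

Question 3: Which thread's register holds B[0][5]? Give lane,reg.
20,0

c=5⇒gr=5  r=0⇒th=0,odd=0
L=5*4+0=20  i=0=0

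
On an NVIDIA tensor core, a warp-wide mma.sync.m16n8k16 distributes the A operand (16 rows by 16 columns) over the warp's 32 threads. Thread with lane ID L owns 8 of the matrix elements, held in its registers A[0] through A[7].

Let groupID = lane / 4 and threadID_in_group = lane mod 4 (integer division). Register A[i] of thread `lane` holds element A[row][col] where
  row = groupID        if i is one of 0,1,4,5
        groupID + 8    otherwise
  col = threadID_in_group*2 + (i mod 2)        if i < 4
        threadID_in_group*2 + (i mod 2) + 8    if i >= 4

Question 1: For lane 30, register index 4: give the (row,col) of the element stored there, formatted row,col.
L=30->gid=30>>2=7, tid=30&3=2
[4]->row 7+0=7  col 2·2+0+8=12

7,12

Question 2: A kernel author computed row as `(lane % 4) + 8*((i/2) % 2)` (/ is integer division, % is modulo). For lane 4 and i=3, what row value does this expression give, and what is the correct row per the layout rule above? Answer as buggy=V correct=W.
buggy=8 correct=9

`(lane % 4) + 8*((i/2) % 2)`[4,3]=>8
lane 4=>4/4=1, 4 mod 4=0
i=3  r:1+8=>9  c:2·0+1+0=>1
row: 8 vs 9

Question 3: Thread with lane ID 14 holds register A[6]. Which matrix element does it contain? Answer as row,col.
lane 14: gid=3 (14/4), tid=2 (14%4)
i=6: r=3+8=11, c=2*2+0+8=12

11,12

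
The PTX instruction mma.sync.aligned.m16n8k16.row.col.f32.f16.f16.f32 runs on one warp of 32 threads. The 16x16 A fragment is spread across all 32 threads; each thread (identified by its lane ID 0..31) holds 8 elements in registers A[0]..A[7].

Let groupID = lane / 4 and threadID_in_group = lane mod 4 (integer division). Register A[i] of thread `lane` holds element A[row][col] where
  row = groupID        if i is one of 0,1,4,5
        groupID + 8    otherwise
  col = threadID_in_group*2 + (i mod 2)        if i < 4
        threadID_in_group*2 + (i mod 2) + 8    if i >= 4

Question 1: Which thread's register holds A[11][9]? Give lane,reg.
r=11⇒gr=3,Rb=1  c=9⇒Cb=1,th=0,odd=1
L=3*4+0=12  i=1*4+1*2+1=7

12,7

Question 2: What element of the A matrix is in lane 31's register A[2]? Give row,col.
L=31⇒gr=31>>2=7, th=31&3=3
[2]⇒row 7+8=15  col 3·2+0+0=6

15,6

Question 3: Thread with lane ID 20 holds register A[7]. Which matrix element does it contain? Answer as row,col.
lane 20: gr=5 (20/4), th=0 (20%4)
i=7: r=5+8=13, c=0*2+1+8=9

13,9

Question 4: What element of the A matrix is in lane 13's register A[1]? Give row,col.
lane 13: gr=3 (13/4), th=1 (13%4)
i=1: r=3+0=3, c=1*2+1+0=3

3,3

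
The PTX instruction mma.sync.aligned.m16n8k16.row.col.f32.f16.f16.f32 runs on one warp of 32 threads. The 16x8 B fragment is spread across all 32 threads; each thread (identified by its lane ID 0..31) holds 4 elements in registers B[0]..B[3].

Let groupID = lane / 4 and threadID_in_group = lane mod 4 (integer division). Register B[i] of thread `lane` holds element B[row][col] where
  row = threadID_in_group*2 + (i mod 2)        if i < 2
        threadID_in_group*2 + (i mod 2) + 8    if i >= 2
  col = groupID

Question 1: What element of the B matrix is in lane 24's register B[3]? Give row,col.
24: gid=6,tid=0
[3] (0*2+1+8,6) = (9,6)

9,6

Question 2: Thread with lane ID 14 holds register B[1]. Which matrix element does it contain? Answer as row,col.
14: G=3,T=2
[1] (2*2+1+0,3) = (5,3)

5,3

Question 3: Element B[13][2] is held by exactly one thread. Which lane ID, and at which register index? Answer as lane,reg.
c=2→G=2  r=13→rhi=1,T=2,p=1
L=2*4+2=10  i=1*2+1=3

10,3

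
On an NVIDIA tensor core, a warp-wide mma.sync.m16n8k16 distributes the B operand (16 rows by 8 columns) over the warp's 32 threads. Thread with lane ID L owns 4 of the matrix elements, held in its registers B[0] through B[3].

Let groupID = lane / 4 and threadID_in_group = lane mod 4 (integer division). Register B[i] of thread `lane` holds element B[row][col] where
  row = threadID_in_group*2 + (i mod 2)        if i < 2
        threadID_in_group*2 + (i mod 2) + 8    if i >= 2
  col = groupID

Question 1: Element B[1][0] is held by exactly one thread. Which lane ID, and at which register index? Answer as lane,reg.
c: 0->gid=0  r: 1->r8=0,tid=0,i&1=1
L=0*4+0=0  i=0*2+1=1

0,1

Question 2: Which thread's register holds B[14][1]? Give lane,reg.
7,2

c:1=>grp=1  r:14=>rB=1,tig=3,lo=0
L=1*4+3=7  i=1*2+0=2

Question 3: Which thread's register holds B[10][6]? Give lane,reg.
25,2

c=6->g=6  r=10->rb=1,t=1,b0=0
L=6*4+1=25  i=1*2+0=2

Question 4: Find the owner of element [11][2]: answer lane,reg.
9,3

c=2→G=2  r=11→rhi=1,T=1,p=1
L=2*4+1=9  i=1*2+1=3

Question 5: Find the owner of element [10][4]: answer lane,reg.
17,2

c:4=>grp=4  r:10=>rB=1,tig=1,lo=0
L=4*4+1=17  i=1*2+0=2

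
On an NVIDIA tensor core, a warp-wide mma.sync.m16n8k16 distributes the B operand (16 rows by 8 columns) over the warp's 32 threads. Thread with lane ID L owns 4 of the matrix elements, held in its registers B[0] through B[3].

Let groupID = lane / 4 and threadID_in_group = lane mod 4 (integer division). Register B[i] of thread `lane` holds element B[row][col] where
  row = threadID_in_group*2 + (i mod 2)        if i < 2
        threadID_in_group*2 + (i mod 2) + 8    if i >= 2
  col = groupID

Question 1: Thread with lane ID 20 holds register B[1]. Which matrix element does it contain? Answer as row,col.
1,5

lane 20=>20/4=5, 20 mod 4=0
i=1  r:2·0+1+0=>1  c:5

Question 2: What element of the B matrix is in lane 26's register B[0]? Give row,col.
4,6

L=26->gid=26>>2=6, tid=26&3=2
[0]->row 2·2+0+0=4  col gid=6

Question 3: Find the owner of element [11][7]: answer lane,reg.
29,3

c=7⇒gr=7  r=11⇒Rb=1,th=1,odd=1
L=7*4+1=29  i=1*2+1=3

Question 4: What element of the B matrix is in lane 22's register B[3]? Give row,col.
22: gr=5,th=2
[3] (2*2+1+8,5) = (13,5)

13,5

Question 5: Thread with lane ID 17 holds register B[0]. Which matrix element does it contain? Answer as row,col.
2,4

lane 17: G=4 (17/4), T=1 (17%4)
i=0: r=1*2+0+0=2, c=G=4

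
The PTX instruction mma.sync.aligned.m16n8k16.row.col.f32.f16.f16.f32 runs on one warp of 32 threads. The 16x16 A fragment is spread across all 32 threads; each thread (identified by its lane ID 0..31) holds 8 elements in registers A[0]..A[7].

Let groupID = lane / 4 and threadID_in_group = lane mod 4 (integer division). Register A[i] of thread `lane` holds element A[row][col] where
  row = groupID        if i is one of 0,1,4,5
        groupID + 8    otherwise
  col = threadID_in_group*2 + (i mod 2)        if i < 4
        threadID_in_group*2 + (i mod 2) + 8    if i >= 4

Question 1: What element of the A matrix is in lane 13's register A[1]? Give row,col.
L=13->gid=13>>2=3, tid=13&3=1
[1]->row 3+0=3  col 1·2+1+0=3

3,3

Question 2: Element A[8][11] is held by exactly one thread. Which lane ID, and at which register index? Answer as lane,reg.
1,7

r:8=>grp=0,rB=1  c:11=>cB=1,tig=1,lo=1
L=0*4+1=1  i=1*4+1*2+1=7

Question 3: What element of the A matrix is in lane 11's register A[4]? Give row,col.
L=11⇒gr=11>>2=2, th=11&3=3
[4]⇒row 2+0=2  col 3·2+0+8=14

2,14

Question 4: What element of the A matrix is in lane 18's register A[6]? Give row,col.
12,12

lane 18⇒18/4=4, 18 mod 4=2
i=6  r:4+8⇒12  c:2·2+0+8⇒12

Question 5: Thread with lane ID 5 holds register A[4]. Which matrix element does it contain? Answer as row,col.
1,10

lane 5: G=1 (5/4), T=1 (5%4)
i=4: r=1+0=1, c=1*2+0+8=10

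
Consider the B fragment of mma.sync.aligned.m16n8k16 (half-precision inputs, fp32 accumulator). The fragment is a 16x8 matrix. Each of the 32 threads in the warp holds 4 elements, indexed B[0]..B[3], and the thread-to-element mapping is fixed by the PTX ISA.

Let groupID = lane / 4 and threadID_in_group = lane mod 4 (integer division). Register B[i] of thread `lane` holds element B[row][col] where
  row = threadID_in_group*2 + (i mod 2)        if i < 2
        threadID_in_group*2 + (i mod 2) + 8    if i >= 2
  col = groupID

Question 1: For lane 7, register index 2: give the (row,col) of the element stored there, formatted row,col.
lane 7: G=1 (7/4), T=3 (7%4)
i=2: r=3*2+0+8=14, c=G=1

14,1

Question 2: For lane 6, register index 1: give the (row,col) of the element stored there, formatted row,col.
5,1

lane 6=>6/4=1, 6 mod 4=2
i=1  r:2·2+1+0=>5  c:1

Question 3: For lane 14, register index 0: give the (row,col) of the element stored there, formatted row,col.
4,3

lane 14: G=3 (14/4), T=2 (14%4)
i=0: r=2*2+0+0=4, c=G=3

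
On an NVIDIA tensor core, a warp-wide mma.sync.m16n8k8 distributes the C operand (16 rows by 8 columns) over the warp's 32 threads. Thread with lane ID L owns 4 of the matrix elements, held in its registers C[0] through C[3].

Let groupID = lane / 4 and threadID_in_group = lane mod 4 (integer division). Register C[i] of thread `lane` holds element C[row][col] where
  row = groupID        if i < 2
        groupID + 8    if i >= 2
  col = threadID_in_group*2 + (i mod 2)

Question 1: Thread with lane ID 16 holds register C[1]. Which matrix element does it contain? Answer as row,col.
4,1

16: grp=4,tig=0
[1] (4+0,0*2+1) = (4,1)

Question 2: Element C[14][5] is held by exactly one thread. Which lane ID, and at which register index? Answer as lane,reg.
26,3

r: 14->gid=6,r8=1  c: 5->tid=2,i&1=1
L=6*4+2=26  i=1*2+1=3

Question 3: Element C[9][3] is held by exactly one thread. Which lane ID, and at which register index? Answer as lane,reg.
5,3

r=9⇒gr=1,Rb=1  c=3⇒th=1,odd=1
L=1*4+1=5  i=1*2+1=3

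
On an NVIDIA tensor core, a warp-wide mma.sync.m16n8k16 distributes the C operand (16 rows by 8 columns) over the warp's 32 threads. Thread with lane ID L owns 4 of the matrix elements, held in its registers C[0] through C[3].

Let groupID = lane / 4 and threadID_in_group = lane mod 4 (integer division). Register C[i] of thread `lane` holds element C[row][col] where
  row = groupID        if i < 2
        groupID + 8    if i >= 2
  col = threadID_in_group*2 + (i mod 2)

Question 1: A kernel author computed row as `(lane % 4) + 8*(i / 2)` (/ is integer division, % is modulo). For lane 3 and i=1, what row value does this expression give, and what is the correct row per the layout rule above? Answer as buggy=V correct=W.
buggy=3 correct=0

`(lane % 4) + 8*(i / 2)`[3,1]⇒3
L=3⇒gr=3>>2=0, th=3&3=3
[1]⇒row 0+0=0  col 3·2+1=7
row: 3 vs 0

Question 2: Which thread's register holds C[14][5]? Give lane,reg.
26,3

r=14->g=6,rb=1  c=5->t=2,b0=1
L=6*4+2=26  i=1*2+1=3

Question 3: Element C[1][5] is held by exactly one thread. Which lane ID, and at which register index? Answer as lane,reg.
6,1

r=1->g=1,rb=0  c=5->t=2,b0=1
L=1*4+2=6  i=0*2+1=1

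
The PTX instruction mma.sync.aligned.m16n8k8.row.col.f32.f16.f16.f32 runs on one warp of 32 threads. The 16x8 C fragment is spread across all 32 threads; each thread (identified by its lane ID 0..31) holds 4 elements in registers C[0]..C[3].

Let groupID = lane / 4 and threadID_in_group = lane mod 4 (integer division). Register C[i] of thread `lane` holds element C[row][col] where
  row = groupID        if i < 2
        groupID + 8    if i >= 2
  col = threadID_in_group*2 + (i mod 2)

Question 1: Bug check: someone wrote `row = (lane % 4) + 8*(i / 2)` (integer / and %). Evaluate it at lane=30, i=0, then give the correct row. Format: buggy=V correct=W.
buggy=2 correct=7

`(lane % 4) + 8*(i / 2)`[30,0]=>2
lane 30: grp=7 (30/4), tig=2 (30%4)
i=0: r=7+0=7, c=2*2+0=4
row: 2 vs 7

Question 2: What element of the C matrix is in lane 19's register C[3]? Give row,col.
12,7

lane 19: gid=4 (19/4), tid=3 (19%4)
i=3: r=4+8=12, c=3*2+1=7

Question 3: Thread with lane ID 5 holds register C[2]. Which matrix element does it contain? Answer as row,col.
lane 5: gr=1 (5/4), th=1 (5%4)
i=2: r=1+8=9, c=1*2+0=2

9,2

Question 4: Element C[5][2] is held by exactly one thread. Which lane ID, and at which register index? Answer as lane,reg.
21,0

r=5->g=5,rb=0  c=2->t=1,b0=0
L=5*4+1=21  i=0*2+0=0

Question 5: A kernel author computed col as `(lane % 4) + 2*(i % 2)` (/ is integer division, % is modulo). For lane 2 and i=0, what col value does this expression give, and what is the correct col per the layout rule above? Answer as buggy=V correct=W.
buggy=2 correct=4

`(lane % 4) + 2*(i % 2)`[2,0]⇒2
lane 2: gr=0 (2/4), th=2 (2%4)
i=0: r=0+0=0, c=2*2+0=4
col: 2 vs 4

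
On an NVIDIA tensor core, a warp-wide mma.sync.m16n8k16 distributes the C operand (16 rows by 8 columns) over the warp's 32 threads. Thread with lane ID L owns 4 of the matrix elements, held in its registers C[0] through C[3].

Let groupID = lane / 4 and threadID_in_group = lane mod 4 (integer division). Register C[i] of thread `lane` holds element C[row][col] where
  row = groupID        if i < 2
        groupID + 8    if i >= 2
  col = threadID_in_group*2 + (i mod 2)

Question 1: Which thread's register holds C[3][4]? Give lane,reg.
14,0

r=3->g=3,rb=0  c=4->t=2,b0=0
L=3*4+2=14  i=0*2+0=0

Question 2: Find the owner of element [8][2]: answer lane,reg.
1,2

r: 8->gid=0,r8=1  c: 2->tid=1,i&1=0
L=0*4+1=1  i=1*2+0=2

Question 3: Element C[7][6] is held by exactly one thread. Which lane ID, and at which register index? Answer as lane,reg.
31,0

r: 7->gid=7,r8=0  c: 6->tid=3,i&1=0
L=7*4+3=31  i=0*2+0=0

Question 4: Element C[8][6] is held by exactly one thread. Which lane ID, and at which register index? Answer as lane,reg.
3,2

r:8=>grp=0,rB=1  c:6=>tig=3,lo=0
L=0*4+3=3  i=1*2+0=2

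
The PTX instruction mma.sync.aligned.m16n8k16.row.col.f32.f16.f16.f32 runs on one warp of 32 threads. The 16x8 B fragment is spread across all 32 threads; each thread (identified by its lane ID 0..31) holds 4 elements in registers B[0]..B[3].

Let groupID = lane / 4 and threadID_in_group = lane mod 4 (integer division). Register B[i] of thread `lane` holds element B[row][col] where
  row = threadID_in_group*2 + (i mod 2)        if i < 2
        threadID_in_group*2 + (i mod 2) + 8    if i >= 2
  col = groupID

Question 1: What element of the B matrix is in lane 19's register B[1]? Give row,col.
7,4

lane 19→19/4=4, 19 mod 4=3
i=1  r:2·3+1+0→7  c:4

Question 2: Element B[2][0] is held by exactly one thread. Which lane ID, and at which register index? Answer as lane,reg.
1,0

c: 0->gid=0  r: 2->r8=0,tid=1,i&1=0
L=0*4+1=1  i=0*2+0=0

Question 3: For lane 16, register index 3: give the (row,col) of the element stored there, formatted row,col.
16: gr=4,th=0
[3] (0*2+1+8,4) = (9,4)

9,4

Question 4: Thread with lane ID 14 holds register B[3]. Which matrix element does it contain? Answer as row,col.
lane 14: gr=3 (14/4), th=2 (14%4)
i=3: r=2*2+1+8=13, c=gr=3

13,3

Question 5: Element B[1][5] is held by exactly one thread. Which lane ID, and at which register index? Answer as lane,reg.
c: 5->gid=5  r: 1->r8=0,tid=0,i&1=1
L=5*4+0=20  i=0*2+1=1

20,1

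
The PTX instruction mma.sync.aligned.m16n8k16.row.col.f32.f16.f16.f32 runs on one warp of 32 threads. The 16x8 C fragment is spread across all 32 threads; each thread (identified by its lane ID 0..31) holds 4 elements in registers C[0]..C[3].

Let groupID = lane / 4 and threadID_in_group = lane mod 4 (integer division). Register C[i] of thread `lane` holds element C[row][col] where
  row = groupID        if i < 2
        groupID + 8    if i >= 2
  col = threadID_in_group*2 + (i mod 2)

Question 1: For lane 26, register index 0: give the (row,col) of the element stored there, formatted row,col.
6,4

26: g=6,t=2
[0] (6+0,2*2+0) = (6,4)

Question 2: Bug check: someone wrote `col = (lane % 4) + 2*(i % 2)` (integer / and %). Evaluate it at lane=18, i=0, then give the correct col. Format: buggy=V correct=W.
`(lane % 4) + 2*(i % 2)`[18,0]→2
18: G=4,T=2
[0] (4+0,2*2+0) = (4,4)
col: 2 vs 4

buggy=2 correct=4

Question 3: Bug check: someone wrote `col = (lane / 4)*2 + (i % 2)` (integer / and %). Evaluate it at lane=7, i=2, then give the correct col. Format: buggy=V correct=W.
buggy=2 correct=6

`(lane / 4)*2 + (i % 2)`[7,2]->2
lane 7: gid=1 (7/4), tid=3 (7%4)
i=2: r=1+8=9, c=3*2+0=6
col: 2 vs 6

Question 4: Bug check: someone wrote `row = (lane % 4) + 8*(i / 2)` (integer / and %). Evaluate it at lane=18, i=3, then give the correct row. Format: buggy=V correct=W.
buggy=10 correct=12

`(lane % 4) + 8*(i / 2)`[18,3]->10
L=18->gid=18>>2=4, tid=18&3=2
[3]->row 4+8=12  col 2·2+1=5
row: 10 vs 12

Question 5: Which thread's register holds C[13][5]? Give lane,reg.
r:13=>grp=5,rB=1  c:5=>tig=2,lo=1
L=5*4+2=22  i=1*2+1=3

22,3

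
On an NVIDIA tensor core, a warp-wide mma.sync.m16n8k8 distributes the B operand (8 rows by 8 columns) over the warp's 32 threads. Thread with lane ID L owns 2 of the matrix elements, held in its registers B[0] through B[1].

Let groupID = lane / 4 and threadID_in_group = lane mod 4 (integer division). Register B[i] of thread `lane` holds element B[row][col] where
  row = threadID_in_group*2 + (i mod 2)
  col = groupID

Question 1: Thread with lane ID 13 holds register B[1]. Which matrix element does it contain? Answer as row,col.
3,3

lane 13⇒13/4=3, 13 mod 4=1
i=1  r:2·1+1⇒3  c:3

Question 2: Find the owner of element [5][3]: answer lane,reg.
14,1

c: 3->gid=3  r: 5->tid=2,i&1=1
L=3*4+2=14  i=1=1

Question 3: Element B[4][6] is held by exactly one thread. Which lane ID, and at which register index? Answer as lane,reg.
26,0

c:6=>grp=6  r:4=>tig=2,lo=0
L=6*4+2=26  i=0=0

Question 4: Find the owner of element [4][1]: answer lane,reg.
6,0

c=1→G=1  r=4→T=2,p=0
L=1*4+2=6  i=0=0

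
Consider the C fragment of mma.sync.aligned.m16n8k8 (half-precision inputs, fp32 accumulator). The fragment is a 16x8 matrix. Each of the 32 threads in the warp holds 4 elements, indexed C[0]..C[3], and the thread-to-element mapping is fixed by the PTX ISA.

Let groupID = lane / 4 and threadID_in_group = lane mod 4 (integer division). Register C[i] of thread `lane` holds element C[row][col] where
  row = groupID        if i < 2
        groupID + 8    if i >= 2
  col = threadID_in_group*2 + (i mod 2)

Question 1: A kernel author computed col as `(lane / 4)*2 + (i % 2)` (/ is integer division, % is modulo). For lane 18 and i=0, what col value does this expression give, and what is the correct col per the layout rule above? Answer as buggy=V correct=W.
buggy=8 correct=4

`(lane / 4)*2 + (i % 2)`[18,0]->8
lane 18->18/4=4, 18 mod 4=2
i=0  r:4+0->4  c:2·2+0->4
col: 8 vs 4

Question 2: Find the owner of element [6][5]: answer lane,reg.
r=6→G=6,rhi=0  c=5→T=2,p=1
L=6*4+2=26  i=0*2+1=1

26,1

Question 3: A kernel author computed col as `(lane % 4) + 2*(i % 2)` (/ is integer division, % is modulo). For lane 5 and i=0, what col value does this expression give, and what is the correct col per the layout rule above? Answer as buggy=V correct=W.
`(lane % 4) + 2*(i % 2)`[5,0]->1
lane 5->5/4=1, 5 mod 4=1
i=0  r:1+0->1  c:2·1+0->2
col: 1 vs 2

buggy=1 correct=2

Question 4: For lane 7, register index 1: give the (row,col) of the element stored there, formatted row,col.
lane 7=>7/4=1, 7 mod 4=3
i=1  r:1+0=>1  c:2·3+1=>7

1,7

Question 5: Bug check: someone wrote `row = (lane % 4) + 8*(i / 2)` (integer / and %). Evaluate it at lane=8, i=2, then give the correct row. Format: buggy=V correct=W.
buggy=8 correct=10

`(lane % 4) + 8*(i / 2)`[8,2]->8
8: g=2,t=0
[2] (2+8,0*2+0) = (10,0)
row: 8 vs 10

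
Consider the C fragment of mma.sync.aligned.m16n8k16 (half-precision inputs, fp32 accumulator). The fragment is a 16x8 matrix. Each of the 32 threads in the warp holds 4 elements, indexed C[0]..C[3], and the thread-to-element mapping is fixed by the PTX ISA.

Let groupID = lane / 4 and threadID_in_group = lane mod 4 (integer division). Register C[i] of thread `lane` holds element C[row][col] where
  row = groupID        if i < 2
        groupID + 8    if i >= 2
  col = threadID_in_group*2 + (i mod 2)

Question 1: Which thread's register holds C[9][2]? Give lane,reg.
5,2

r=9⇒gr=1,Rb=1  c=2⇒th=1,odd=0
L=1*4+1=5  i=1*2+0=2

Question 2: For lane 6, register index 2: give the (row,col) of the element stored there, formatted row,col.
9,4

L=6=>grp=6>>2=1, tig=6&3=2
[2]=>row 1+8=9  col 2·2+0=4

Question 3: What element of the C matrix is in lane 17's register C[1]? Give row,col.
4,3

L=17=>grp=17>>2=4, tig=17&3=1
[1]=>row 4+0=4  col 1·2+1=3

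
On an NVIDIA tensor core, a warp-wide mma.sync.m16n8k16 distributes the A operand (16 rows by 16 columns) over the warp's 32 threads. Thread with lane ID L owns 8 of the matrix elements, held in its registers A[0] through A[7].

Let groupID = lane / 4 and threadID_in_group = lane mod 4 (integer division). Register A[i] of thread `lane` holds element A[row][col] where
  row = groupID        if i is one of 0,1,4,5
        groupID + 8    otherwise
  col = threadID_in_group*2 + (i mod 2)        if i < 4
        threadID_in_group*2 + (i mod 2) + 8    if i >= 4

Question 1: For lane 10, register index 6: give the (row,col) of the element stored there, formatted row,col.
10,12

10: gid=2,tid=2
[6] (2+8,2*2+0+8) = (10,12)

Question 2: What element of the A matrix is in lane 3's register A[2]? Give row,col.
L=3→G=3>>2=0, T=3&3=3
[2]→row 0+8=8  col 3·2+0+0=6

8,6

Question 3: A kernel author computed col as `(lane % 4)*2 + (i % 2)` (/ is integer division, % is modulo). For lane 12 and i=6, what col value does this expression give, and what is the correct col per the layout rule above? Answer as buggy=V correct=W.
`(lane % 4)*2 + (i % 2)`[12,6]=>0
lane 12=>12/4=3, 12 mod 4=0
i=6  r:3+8=>11  c:2·0+0+8=>8
col: 0 vs 8

buggy=0 correct=8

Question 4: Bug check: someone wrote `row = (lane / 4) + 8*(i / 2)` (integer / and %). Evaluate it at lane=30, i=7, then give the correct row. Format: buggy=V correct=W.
`(lane / 4) + 8*(i / 2)`[30,7]->31
30: gid=7,tid=2
[7] (7+8,2*2+1+8) = (15,13)
row: 31 vs 15

buggy=31 correct=15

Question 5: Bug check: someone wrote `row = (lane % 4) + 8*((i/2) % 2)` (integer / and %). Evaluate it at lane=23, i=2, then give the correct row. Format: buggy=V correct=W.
`(lane % 4) + 8*((i/2) % 2)`[23,2]⇒11
L=23⇒gr=23>>2=5, th=23&3=3
[2]⇒row 5+8=13  col 3·2+0+0=6
row: 11 vs 13

buggy=11 correct=13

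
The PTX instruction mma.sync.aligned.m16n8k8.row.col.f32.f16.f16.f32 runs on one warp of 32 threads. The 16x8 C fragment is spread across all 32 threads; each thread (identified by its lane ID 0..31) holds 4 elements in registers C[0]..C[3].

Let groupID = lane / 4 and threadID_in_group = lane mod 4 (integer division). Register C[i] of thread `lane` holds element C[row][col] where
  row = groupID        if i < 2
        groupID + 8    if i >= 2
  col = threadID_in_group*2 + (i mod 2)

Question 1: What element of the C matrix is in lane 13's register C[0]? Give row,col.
lane 13: g=3 (13/4), t=1 (13%4)
i=0: r=3+0=3, c=1*2+0=2

3,2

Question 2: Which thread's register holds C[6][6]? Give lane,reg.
r=6->g=6,rb=0  c=6->t=3,b0=0
L=6*4+3=27  i=0*2+0=0

27,0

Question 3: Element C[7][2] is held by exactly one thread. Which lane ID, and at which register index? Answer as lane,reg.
r:7=>grp=7,rB=0  c:2=>tig=1,lo=0
L=7*4+1=29  i=0*2+0=0

29,0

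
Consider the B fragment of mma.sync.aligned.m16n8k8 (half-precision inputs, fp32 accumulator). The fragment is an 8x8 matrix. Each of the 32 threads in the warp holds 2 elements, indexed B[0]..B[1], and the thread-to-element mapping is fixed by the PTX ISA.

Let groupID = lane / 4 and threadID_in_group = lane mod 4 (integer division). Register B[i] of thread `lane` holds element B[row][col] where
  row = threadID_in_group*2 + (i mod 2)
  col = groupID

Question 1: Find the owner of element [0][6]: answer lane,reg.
c: 6->gid=6  r: 0->tid=0,i&1=0
L=6*4+0=24  i=0=0

24,0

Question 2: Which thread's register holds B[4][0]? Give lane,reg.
c:0=>grp=0  r:4=>tig=2,lo=0
L=0*4+2=2  i=0=0

2,0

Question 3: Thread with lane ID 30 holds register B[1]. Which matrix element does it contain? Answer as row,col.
5,7

lane 30: gid=7 (30/4), tid=2 (30%4)
i=1: r=2*2+1=5, c=gid=7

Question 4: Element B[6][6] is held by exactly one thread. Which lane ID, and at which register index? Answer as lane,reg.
27,0

c=6->g=6  r=6->t=3,b0=0
L=6*4+3=27  i=0=0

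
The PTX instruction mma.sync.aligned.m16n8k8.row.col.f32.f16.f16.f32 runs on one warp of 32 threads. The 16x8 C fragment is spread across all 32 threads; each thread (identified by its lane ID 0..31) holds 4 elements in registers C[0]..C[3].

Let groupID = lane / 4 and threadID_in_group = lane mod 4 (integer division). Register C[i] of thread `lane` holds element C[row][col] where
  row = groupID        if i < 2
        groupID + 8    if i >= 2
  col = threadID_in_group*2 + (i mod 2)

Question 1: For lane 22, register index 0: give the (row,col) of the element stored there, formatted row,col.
5,4

22: G=5,T=2
[0] (5+0,2*2+0) = (5,4)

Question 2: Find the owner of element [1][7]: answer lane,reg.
7,1

r=1⇒gr=1,Rb=0  c=7⇒th=3,odd=1
L=1*4+3=7  i=0*2+1=1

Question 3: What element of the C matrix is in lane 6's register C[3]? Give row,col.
L=6→G=6>>2=1, T=6&3=2
[3]→row 1+8=9  col 2·2+1=5

9,5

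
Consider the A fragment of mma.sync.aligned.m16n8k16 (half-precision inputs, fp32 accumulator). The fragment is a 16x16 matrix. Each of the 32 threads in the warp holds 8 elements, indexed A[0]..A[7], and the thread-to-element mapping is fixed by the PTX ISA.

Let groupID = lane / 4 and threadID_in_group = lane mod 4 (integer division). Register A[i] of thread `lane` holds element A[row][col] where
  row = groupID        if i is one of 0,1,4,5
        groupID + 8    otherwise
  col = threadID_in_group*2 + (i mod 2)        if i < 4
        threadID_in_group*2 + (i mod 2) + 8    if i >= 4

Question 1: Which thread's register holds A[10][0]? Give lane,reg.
r=10⇒gr=2,Rb=1  c=0⇒Cb=0,th=0,odd=0
L=2*4+0=8  i=0*4+1*2+0=2

8,2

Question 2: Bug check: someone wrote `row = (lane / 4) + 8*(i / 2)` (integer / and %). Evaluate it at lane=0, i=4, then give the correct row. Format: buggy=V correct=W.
`(lane / 4) + 8*(i / 2)`[0,4]->16
L=0->gid=0>>2=0, tid=0&3=0
[4]->row 0+0=0  col 0·2+0+8=8
row: 16 vs 0

buggy=16 correct=0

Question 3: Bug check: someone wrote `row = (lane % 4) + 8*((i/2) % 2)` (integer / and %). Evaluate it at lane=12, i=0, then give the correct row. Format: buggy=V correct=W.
`(lane % 4) + 8*((i/2) % 2)`[12,0]->0
12: g=3,t=0
[0] (3+0,0*2+0+0) = (3,0)
row: 0 vs 3

buggy=0 correct=3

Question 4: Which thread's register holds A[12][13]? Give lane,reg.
18,7

r=12→G=4,rhi=1  c=13→chi=1,T=2,p=1
L=4*4+2=18  i=1*4+1*2+1=7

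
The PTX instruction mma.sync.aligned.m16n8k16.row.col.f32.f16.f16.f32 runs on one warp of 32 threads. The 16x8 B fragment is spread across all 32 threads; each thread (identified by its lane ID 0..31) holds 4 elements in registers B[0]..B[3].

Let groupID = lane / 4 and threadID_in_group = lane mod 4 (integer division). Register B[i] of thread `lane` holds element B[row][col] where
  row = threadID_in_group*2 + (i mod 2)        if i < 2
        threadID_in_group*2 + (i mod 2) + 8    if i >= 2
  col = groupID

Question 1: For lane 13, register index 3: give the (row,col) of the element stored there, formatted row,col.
11,3

L=13⇒gr=13>>2=3, th=13&3=1
[3]⇒row 1·2+1+8=11  col gr=3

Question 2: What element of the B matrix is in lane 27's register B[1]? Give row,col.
L=27->gid=27>>2=6, tid=27&3=3
[1]->row 3·2+1+0=7  col gid=6

7,6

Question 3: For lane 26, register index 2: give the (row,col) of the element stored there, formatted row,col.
lane 26→26/4=6, 26 mod 4=2
i=2  r:2·2+0+8→12  c:6

12,6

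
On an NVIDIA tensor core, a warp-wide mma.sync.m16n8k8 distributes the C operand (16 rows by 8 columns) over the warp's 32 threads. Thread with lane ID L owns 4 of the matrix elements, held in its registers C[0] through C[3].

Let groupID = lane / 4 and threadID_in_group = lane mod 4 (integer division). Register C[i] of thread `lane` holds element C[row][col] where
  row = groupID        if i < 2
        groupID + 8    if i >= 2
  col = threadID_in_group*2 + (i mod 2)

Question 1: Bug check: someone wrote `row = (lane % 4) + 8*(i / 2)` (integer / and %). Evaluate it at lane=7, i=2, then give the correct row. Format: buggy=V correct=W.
`(lane % 4) + 8*(i / 2)`[7,2]->11
L=7->gid=7>>2=1, tid=7&3=3
[2]->row 1+8=9  col 3·2+0=6
row: 11 vs 9

buggy=11 correct=9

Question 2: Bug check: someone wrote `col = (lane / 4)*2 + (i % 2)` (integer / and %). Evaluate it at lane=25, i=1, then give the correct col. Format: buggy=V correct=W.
buggy=13 correct=3

`(lane / 4)*2 + (i % 2)`[25,1]→13
25: G=6,T=1
[1] (6+0,1*2+1) = (6,3)
col: 13 vs 3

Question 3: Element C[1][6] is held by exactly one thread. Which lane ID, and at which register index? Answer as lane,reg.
7,0

r=1->g=1,rb=0  c=6->t=3,b0=0
L=1*4+3=7  i=0*2+0=0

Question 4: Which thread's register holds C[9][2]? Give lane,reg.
r:9=>grp=1,rB=1  c:2=>tig=1,lo=0
L=1*4+1=5  i=1*2+0=2

5,2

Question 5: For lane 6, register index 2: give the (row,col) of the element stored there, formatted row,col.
L=6⇒gr=6>>2=1, th=6&3=2
[2]⇒row 1+8=9  col 2·2+0=4

9,4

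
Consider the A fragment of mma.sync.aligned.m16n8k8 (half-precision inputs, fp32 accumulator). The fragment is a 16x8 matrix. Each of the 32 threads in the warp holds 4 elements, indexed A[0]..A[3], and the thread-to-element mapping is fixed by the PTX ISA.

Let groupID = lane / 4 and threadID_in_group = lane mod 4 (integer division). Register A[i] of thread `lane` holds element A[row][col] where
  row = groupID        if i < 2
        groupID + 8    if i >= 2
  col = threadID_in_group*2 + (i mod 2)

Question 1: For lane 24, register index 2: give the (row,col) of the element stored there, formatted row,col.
lane 24: gid=6 (24/4), tid=0 (24%4)
i=2: r=6+8=14, c=0*2+0=0

14,0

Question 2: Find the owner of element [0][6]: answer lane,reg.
3,0

r:0=>grp=0,rB=0  c:6=>tig=3,lo=0
L=0*4+3=3  i=0*2+0=0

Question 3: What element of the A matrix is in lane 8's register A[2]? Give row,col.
lane 8: grp=2 (8/4), tig=0 (8%4)
i=2: r=2+8=10, c=0*2+0=0

10,0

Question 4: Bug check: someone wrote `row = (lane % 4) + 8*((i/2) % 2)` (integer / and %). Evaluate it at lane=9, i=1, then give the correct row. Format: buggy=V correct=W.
buggy=1 correct=2

`(lane % 4) + 8*((i/2) % 2)`[9,1]=>1
lane 9: grp=2 (9/4), tig=1 (9%4)
i=1: r=2+0=2, c=1*2+1=3
row: 1 vs 2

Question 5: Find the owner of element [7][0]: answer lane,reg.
r: 7->gid=7,r8=0  c: 0->tid=0,i&1=0
L=7*4+0=28  i=0*2+0=0

28,0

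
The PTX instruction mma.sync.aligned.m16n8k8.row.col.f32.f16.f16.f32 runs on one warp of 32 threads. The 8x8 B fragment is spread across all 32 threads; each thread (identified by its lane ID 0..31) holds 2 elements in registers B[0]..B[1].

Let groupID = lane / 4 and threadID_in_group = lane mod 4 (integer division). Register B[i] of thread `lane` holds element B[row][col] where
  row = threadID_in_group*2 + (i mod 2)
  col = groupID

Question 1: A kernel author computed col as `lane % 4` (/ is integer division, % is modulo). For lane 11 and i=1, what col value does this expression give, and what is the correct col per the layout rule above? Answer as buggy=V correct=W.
`lane % 4`[11,1]=>3
lane 11: grp=2 (11/4), tig=3 (11%4)
i=1: r=3*2+1=7, c=grp=2
col: 3 vs 2

buggy=3 correct=2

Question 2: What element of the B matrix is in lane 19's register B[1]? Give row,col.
7,4

19: gid=4,tid=3
[1] (3*2+1,4) = (7,4)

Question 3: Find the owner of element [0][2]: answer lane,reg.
8,0

c=2→G=2  r=0→T=0,p=0
L=2*4+0=8  i=0=0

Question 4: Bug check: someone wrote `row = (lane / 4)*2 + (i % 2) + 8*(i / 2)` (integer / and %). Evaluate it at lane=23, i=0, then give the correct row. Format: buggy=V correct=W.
`(lane / 4)*2 + (i % 2) + 8*(i / 2)`[23,0]->10
lane 23: g=5 (23/4), t=3 (23%4)
i=0: r=3*2+0=6, c=g=5
row: 10 vs 6

buggy=10 correct=6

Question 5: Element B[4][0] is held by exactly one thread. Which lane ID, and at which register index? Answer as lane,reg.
c=0→G=0  r=4→T=2,p=0
L=0*4+2=2  i=0=0

2,0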